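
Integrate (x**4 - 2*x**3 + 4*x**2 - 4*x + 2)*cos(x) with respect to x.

x**4*sin(x) - 2*x**3*sin(x) + 4*x**3*cos(x) - 8*x**2*sin(x) - 6*x**2*cos(x) + 8*x*sin(x) - 16*x*cos(x) + 18*sin(x) + 8*cos(x) + C

Use integration by parts with u = x**4 - 2*x**3 + 4*x**2 - 4*x + 2, dv = cos(x) dx, so v = sin(x).
Apply parts 4 times (tabular method): alternate signs, differentiate u down to 0, integrate dv up.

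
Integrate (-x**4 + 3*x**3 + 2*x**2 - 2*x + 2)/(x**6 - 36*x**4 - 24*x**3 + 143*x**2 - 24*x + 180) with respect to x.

-293*log(x - 6)/7326 - log(x - 2)/50 - 34*log(x + 3)/225 + 67*log(x + 5)/286 - 557*log(x**2 + 1)/48100 - 49*atan(x)/24050 + C

Factor the denominator: (x - 6)*(x - 2)*(x + 3)*(x + 5)*(x**2 + 1).
Partial-fraction decomposition: -(557*x + 49)/(24050*(x**2 + 1)) + 67/(286*(x + 5)) - 34/(225*(x + 3)) - 1/(50*(x - 2)) - 293/(7326*(x - 6)).
Integrate each term; A/(x−a) gives A·log|x−a|; the (Bx+D)/(x²+p²) term gives a log and an atan.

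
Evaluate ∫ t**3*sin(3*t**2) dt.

-t**2*cos(3*t**2)/6 + sin(3*t**2)/18 + C

Let u = t², du = 2t dt; rewrite as (1/2)∫ u^1·sin(3u) du.
Now integrate by parts 1 time.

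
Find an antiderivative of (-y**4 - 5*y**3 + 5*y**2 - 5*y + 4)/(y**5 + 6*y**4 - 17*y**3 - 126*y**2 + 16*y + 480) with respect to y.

-32*log(y - 4)/63 + log(y - 2)/10 + 59*log(y + 3)/35 - 7*log(y + 4)/2 + 11*log(y + 5)/9 + C

Factor the denominator: (y - 4)*(y - 2)*(y + 3)*(y + 4)*(y + 5).
Partial-fraction decomposition: 11/(9*(y + 5)) - 7/(2*(y + 4)) + 59/(35*(y + 3)) + 1/(10*(y - 2)) - 32/(63*(y - 4)).
Integrate each term: A/(y−a) contributes A·log|y−a|.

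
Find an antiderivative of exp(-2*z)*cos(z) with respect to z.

exp(-2*z)*sin(z)/5 - 2*exp(-2*z)*cos(z)/5 + C

Let I denote the integral. Integrate by parts with u = cos(z), dv = exp(-2*z) dz, so v = -exp(-2*z)/2: I = -exp(-2*z)*cos(z)/2 − (1/2)·∫ exp(-2*z)*sin(z) dz.
Apply parts again with u = sin(z), dv = exp(-2*z) dz: ∫ exp(-2*z)*sin(z) dz = -exp(-2*z)*sin(z)/2 + (1/2)·I. Substituting back brings back I: I = exp(-2*z)*sin(z)/4 - exp(-2*z)*cos(z)/2 − (1/4)·I.
Solving for I: (1 + 1/4)·I equals the remaining terms, so I = (4/5)·(exp(-2*z)*sin(z)/4 - exp(-2*z)*cos(z)/2).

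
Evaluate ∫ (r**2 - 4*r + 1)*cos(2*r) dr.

Use integration by parts with u = r**2 - 4*r + 1, dv = cos(2*r) dr, so v = sin(2*r)/2.
Apply parts 2 times (tabular method): alternate signs, differentiate u down to 0, integrate dv up.

r**2*sin(2*r)/2 - 2*r*sin(2*r) + r*cos(2*r)/2 + sin(2*r)/4 - cos(2*r) + C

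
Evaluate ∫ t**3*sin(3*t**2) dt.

-t**2*cos(3*t**2)/6 + sin(3*t**2)/18 + C

Let u = t², du = 2t dt; rewrite as (1/2)∫ u^1·sin(3u) du.
Now integrate by parts 1 time.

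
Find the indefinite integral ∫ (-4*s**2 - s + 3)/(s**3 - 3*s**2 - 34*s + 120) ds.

Factor the denominator: (s - 5)*(s - 4)*(s + 6).
Partial-fraction decomposition: -27/(22*(s + 6)) + 13/(2*(s - 4)) - 102/(11*(s - 5)).
Integrate each term: A/(s−a) contributes A·log|s−a|.

-102*log(s - 5)/11 + 13*log(s - 4)/2 - 27*log(s + 6)/22 + C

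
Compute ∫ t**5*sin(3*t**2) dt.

Let u = t², du = 2t dt; rewrite as (1/2)∫ u^2·sin(3u) du.
Now integrate by parts 2 times.

-t**4*cos(3*t**2)/6 + t**2*sin(3*t**2)/9 + cos(3*t**2)/27 + C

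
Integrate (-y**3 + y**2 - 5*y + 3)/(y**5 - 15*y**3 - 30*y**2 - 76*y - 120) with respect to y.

Factor the denominator: (y - 5)*(y + 2)*(y + 3)*(y**2 + 4).
Partial-fraction decomposition: (7*y + 122)/(3016*(y**2 + 4)) + 27/(52*(y + 3)) - 25/(56*(y + 2)) - 61/(812*(y - 5)).
Integrate each term; A/(y−a) gives A·log|y−a|; the (By+D)/(y²+p²) term gives a log and an atan.

-61*log(y - 5)/812 - 25*log(y + 2)/56 + 27*log(y + 3)/52 + 7*log(y**2 + 4)/6032 + 61*atan(y/2)/3016 + C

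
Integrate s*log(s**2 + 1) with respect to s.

s**2*log(s**2 + 1)/2 - s**2/2 + log(s**2 + 1)/2 + C

Let u = s**2 + 1, so du = (2*s) ds.
The integral becomes (1/2)·∫ log(u) du; integrate by parts with u′=log(u), dv′=du.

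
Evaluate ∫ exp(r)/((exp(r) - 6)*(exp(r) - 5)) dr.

log(exp(r) - 6) - log(exp(r) - 5) + C

Let u = e^r, du = e^r dr.
The integral becomes ∫ du/((u-6)(u-5)); decompose into partial fractions.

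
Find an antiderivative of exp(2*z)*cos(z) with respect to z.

Let I denote the integral. Integrate by parts with u = cos(z), dv = exp(2*z) dz, so v = exp(2*z)/2: I = exp(2*z)*cos(z)/2 + (1/2)·∫ exp(2*z)*sin(z) dz.
Apply parts again with u = sin(z), dv = exp(2*z) dz: ∫ exp(2*z)*sin(z) dz = exp(2*z)*sin(z)/2 − (1/2)·I. Substituting back brings back I: I = exp(2*z)*sin(z)/4 + exp(2*z)*cos(z)/2 − (1/4)·I.
Solving for I: (1 + 1/4)·I equals the remaining terms, so I = (4/5)·(exp(2*z)*sin(z)/4 + exp(2*z)*cos(z)/2).

exp(2*z)*sin(z)/5 + 2*exp(2*z)*cos(z)/5 + C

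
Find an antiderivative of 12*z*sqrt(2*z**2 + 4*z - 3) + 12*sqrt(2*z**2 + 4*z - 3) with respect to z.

2*(2*z**2 + 4*z - 3)**(3/2) + C

Let u = 2*z**2 + 4*z - 3, so du = (4*z + 4) dz.
Rewriting, the integral becomes 3·∫ √u du = 3·(2/3)u^(3/2).
Substituting back, u = 2*z**2 + 4*z - 3.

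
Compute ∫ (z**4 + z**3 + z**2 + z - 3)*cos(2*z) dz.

Use integration by parts with u = z**4 + z**3 + z**2 + z - 3, dv = cos(2*z) dz, so v = sin(2*z)/2.
Apply parts 4 times (tabular method): alternate signs, differentiate u down to 0, integrate dv up.

z**4*sin(2*z)/2 + z**3*sin(2*z)/2 + z**3*cos(2*z) - z**2*sin(2*z) + 3*z**2*cos(2*z)/4 - z*sin(2*z)/4 - z*cos(2*z) - sin(2*z) - cos(2*z)/8 + C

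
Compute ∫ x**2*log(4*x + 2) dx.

x**3*log(4*x + 2)/3 - x**3/9 + x**2/12 - x/12 + log(2*x + 1)/24 + C

Use integration by parts with u = log(4*x + 2), dv = x**2 dx.
Then du = 4/(4*x + 2) dx and v = x**3/3.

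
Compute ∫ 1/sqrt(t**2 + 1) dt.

log(t + sqrt(t**2 + 1)) + C

Substitute t = tan(θ), so dt = sec(θ)^2 dθ and the radical becomes sqrt(t**2 + 1) = sec(θ) by the Pythagorean identity.
Integrate the resulting trig expression in θ, then back-substitute tan(θ) = t, sec(θ) = sqrt(t**2 + 1) (absorbing any constant into C).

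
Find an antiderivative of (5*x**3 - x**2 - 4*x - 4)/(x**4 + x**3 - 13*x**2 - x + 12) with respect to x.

Factor the denominator: (x - 3)*(x - 1)*(x + 1)*(x + 4).
Partial-fraction decomposition: 108/(35*(x + 4)) - 1/(4*(x + 1)) + 1/(5*(x - 1)) + 55/(28*(x - 3)).
Integrate each term: A/(x−a) contributes A·log|x−a|.

55*log(x - 3)/28 + log(x - 1)/5 - log(x + 1)/4 + 108*log(x + 4)/35 + C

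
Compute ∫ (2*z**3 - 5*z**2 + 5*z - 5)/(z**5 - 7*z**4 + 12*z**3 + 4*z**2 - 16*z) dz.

Factor the denominator: z*(z - 4)*(z - 2)**2*(z + 1).
Partial-fraction decomposition: -17/(45*(z + 1)) - 13/(18*(z - 2)) - 1/(12*(z - 2)**2) + 63/(80*(z - 4)) + 5/(16*z).
Integrate each term; A/(z−a) gives A·log|z−a|; A/(z−a)² gives −A/(z−a).

5*log(z)/16 + 63*log(z - 4)/80 - 13*log(z - 2)/18 - 17*log(z + 1)/45 + 1/(12*z - 24) + C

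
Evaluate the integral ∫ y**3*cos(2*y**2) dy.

Let u = y², du = 2y dy; rewrite as (1/2)∫ u^1·cos(2u) du.
Now integrate by parts 1 time.

y**2*sin(2*y**2)/4 + cos(2*y**2)/8 + C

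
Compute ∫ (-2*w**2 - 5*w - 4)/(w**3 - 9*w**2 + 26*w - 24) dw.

Factor the denominator: (w - 4)*(w - 3)*(w - 2).
Partial-fraction decomposition: -11/(w - 2) + 37/(w - 3) - 28/(w - 4).
Integrate each term: A/(w−a) contributes A·log|w−a|.

-28*log(w - 4) + 37*log(w - 3) - 11*log(w - 2) + C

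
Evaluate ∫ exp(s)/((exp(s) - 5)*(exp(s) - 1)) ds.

Let u = e^s, du = e^s ds.
The integral becomes ∫ du/((u-1)(u-5)); decompose into partial fractions.

log(exp(s) - 5)/4 - log(exp(s) - 1)/4 + C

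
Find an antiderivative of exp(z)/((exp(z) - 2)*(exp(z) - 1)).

Let u = e^z, du = e^z dz.
The integral becomes ∫ du/((u-2)(u-1)); decompose into partial fractions.

log(exp(z) - 2) - log(exp(z) - 1) + C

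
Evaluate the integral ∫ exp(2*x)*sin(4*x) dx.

exp(2*x)*sin(4*x)/10 - exp(2*x)*cos(4*x)/5 + C

Let I denote the integral. Integrate by parts with u = sin(4*x), dv = exp(2*x) dx, so v = exp(2*x)/2: I = exp(2*x)*sin(4*x)/2 − 2·∫ exp(2*x)*cos(4*x) dx.
Apply parts again with u = cos(4*x), dv = exp(2*x) dx: ∫ exp(2*x)*cos(4*x) dx = exp(2*x)*cos(4*x)/2 + 2·I. Substituting back brings back I: I = exp(2*x)*sin(4*x)/2 - exp(2*x)*cos(4*x) − 4·I.
Solving for I: (1 + 4)·I equals the remaining terms, so I = (1/5)·(exp(2*x)*sin(4*x)/2 - exp(2*x)*cos(4*x)).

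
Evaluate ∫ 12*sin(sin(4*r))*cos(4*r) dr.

-3*cos(sin(4*r)) + C

Let u = sin(4*r), so du = (4*cos(4*r)) dr.
Rewriting, the integral becomes 3·∫ sin(u) du = 3·-cos(u).
Substituting back, u = sin(4*r).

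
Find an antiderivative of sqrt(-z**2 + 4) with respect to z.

z*sqrt(-z**2 + 4)/2 + 2*asin(z/2) + C

Substitute z = 2·sin(θ), so dz = 2·cos(θ) dθ and the radical becomes sqrt(-z**2 + 4) = 2·cos(θ) by the Pythagorean identity.
Integrate the resulting trig expression in θ, then back-substitute θ = asin(z/2), sin(θ) = z/2, cos(θ) = sqrt(-z**2 + 4)/2 (absorbing any constant into C).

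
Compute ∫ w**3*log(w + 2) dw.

w**4*log(w + 2)/4 - w**4/16 + w**3/6 - w**2/2 + 2*w - 4*log(w + 2) + C

Use integration by parts with u = log(w + 2), dv = w**3 dw.
Then du = 1/(w + 2) dw and v = w**4/4.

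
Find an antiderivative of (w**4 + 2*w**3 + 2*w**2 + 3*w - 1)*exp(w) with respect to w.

Use integration by parts with u = w**4 + 2*w**3 + 2*w**2 + 3*w - 1, dv = exp(w) dw, so v = exp(w).
Apply parts 4 times (tabular method): alternate signs, differentiate u down to 0, integrate dv up.

(w**4 - 2*w**3 + 8*w**2 - 13*w + 12)*exp(w) + C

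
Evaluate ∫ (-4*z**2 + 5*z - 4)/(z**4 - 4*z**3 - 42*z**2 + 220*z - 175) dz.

-13*log(z - 5)/72 - 3*log(z - 1)/128 + 235*log(z + 7)/1152 + 79/(48*z - 240) + C

Factor the denominator: (z - 5)**2*(z - 1)*(z + 7).
Partial-fraction decomposition: 235/(1152*(z + 7)) - 3/(128*(z - 1)) - 13/(72*(z - 5)) - 79/(48*(z - 5)**2).
Integrate each term; A/(z−a) gives A·log|z−a|; A/(z−a)² gives −A/(z−a).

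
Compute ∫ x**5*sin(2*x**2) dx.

Let u = x², du = 2x dx; rewrite as (1/2)∫ u^2·sin(2u) du.
Now integrate by parts 2 times.

-x**4*cos(2*x**2)/4 + x**2*sin(2*x**2)/4 + cos(2*x**2)/8 + C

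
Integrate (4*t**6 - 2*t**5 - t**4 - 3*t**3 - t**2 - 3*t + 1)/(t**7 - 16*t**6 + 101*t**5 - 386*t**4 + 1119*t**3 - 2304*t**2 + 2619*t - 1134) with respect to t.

Factor the denominator: (t - 7)*(t - 3)**2*(t - 2)*(t - 1)*(t**2 + 9).
Partial-fraction decomposition: -(1880*t + 2169)/(3132*(t**2 + 9)) - 1/(48*(t - 1)) - 11/(5*(t - 2)) - 15119/(1728*(t - 3)) - 2251/(144*(t - 3)**2) + 433483/(27840*(t - 7)).
Integrate each term; A/(t−a) gives A·log|t−a|; the (Bt+D)/(t²+p²) term gives a log and an atan.

433483*log(t - 7)/27840 - 15119*log(t - 3)/1728 - 11*log(t - 2)/5 - log(t - 1)/48 - 235*log(t**2 + 9)/783 - 241*atan(t/3)/1044 + 2251/(144*t - 432) + C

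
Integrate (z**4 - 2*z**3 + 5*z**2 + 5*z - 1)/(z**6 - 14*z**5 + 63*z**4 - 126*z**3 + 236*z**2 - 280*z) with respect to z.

Factor the denominator: z*(z - 7)*(z - 5)*(z - 2)*(z**2 + 4).
Partial-fraction decomposition: -(1465*z - 186)/(24592*(z**2 + 4)) + 29/(240*(z - 2)) - 262/(435*(z - 5)) + 997/(1855*(z - 7)) + 1/(280*z).
Integrate each term; A/(z−a) gives A·log|z−a|; the (Bz+D)/(z²+p²) term gives a log and an atan.

log(z)/280 + 997*log(z - 7)/1855 - 262*log(z - 5)/435 + 29*log(z - 2)/240 - 1465*log(z**2 + 4)/49184 + 93*atan(z/2)/24592 + C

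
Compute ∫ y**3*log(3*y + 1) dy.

y**4*log(3*y + 1)/4 - y**4/16 + y**3/36 - y**2/72 + y/108 - log(3*y + 1)/324 + C

Use integration by parts with u = log(3*y + 1), dv = y**3 dy.
Then du = 3/(3*y + 1) dy and v = y**4/4.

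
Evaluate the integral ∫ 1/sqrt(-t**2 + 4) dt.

Substitute t = 2·sin(θ), so dt = 2·cos(θ) dθ and the radical becomes sqrt(-t**2 + 4) = 2·cos(θ) by the Pythagorean identity.
Integrate the resulting trig expression in θ, then back-substitute θ = asin(t/2), sin(θ) = t/2, cos(θ) = sqrt(-t**2 + 4)/2 (absorbing any constant into C).

asin(t/2) + C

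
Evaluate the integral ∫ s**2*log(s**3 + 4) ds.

Let u = s**3 + 4, so du = (3*s**2) ds.
The integral becomes (1/3)·∫ log(u) du; integrate by parts with u′=log(u), dv′=du.

s**3*log(s**3 + 4)/3 - s**3/3 + 4*log(s**3 + 4)/3 + C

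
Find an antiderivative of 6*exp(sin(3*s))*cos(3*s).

2*exp(sin(3*s)) + C

Let u = sin(3*s), so du = (3*cos(3*s)) ds.
Rewriting, the integral becomes 2·∫ e^u du = 2·e^u.
Substituting back, u = sin(3*s).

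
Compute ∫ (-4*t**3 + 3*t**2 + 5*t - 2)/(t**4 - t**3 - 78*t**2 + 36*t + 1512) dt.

-1192*log(t - 7)/169 + 91*log(t - 6)/18 - 6091*log(t + 6)/3042 - 235/(39*t + 234) + C

Factor the denominator: (t - 7)*(t - 6)*(t + 6)**2.
Partial-fraction decomposition: -6091/(3042*(t + 6)) + 235/(39*(t + 6)**2) + 91/(18*(t - 6)) - 1192/(169*(t - 7)).
Integrate each term; A/(t−a) gives A·log|t−a|; A/(t−a)² gives −A/(t−a).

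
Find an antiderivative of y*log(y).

Use integration by parts with u = log(y), dv = y dy.
Then du = 1/y dy and v = y**2/2.

y**2*log(y)/2 - y**2/4 + C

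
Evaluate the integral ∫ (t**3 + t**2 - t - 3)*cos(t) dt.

Use integration by parts with u = t**3 + t**2 - t - 3, dv = cos(t) dt, so v = sin(t).
Apply parts 3 times (tabular method): alternate signs, differentiate u down to 0, integrate dv up.

t**3*sin(t) + t**2*sin(t) + 3*t**2*cos(t) - 7*t*sin(t) + 2*t*cos(t) - 5*sin(t) - 7*cos(t) + C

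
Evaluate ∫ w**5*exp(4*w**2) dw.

(8*w**4 - 4*w**2 + 1)*exp(4*w**2)/64 + C

Let u = w², du = 2w dw; rewrite as (1/2)∫ u^2·exp(4u) du.
Now integrate by parts 2 times.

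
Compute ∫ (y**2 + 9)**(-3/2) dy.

y/(9*sqrt(y**2 + 9)) + C

Substitute y = 3·tan(θ), so dy = 3·sec(θ)^2 dθ and the radical becomes sqrt(y**2 + 9) = 3·sec(θ) by the Pythagorean identity.
Integrate the resulting trig expression in θ, then back-substitute tan(θ) = y/3, sec(θ) = sqrt(y**2 + 9)/3 (absorbing any constant into C).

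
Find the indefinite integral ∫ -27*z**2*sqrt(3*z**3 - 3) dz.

-2*(3*z**3 - 3)**(3/2) + C

Let u = 3*z**3 - 3, so du = (9*z**2) dz.
Rewriting, the integral becomes -3·∫ √u du = -3·(2/3)u^(3/2).
Substituting back, u = 3*z**3 - 3.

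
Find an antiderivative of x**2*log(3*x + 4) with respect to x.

Use integration by parts with u = log(3*x + 4), dv = x**2 dx.
Then du = 3/(3*x + 4) dx and v = x**3/3.

x**3*log(3*x + 4)/3 - x**3/9 + 2*x**2/9 - 16*x/27 + 64*log(3*x + 4)/81 + C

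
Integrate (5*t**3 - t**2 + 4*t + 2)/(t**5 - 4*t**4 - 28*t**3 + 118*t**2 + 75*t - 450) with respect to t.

Factor the denominator: (t - 5)*(t - 3)**2*(t + 2)*(t + 5).
Partial-fraction decomposition: -167/(480*(t + 5)) + 2/(21*(t + 2)) - 63/(32*(t - 3)) - 7/(4*(t - 3)**2) + 311/(140*(t - 5)).
Integrate each term; A/(t−a) gives A·log|t−a|; A/(t−a)² gives −A/(t−a).

311*log(t - 5)/140 - 63*log(t - 3)/32 + 2*log(t + 2)/21 - 167*log(t + 5)/480 + 7/(4*t - 12) + C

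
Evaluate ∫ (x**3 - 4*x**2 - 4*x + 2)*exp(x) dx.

Use integration by parts with u = x**3 - 4*x**2 - 4*x + 2, dv = exp(x) dx, so v = exp(x).
Apply parts 3 times (tabular method): alternate signs, differentiate u down to 0, integrate dv up.

(x**3 - 7*x**2 + 10*x - 8)*exp(x) + C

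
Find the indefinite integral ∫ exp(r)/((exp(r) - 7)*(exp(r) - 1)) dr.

Let u = e^r, du = e^r dr.
The integral becomes ∫ du/((u-1)(u-7)); decompose into partial fractions.

log(exp(r) - 7)/6 - log(exp(r) - 1)/6 + C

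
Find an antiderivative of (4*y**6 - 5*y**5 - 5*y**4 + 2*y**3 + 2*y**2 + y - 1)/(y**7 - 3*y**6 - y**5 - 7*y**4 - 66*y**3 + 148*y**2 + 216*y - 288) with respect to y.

Factor the denominator: (y - 4)*(y - 2)*(y - 1)*(y + 2)**2*(y**2 + 9).
Partial-fraction decomposition: (499*y + 461)/(325*(y**2 + 9)) + 863/(1248*(y + 2)) - 25/(72*(y + 2)**2) - 1/(135*(y - 1)) - 41/(416*(y - 2)) + 10147/(5400*(y - 4)).
Integrate each term; A/(y−a) gives A·log|y−a|; the (By+D)/(y²+p²) term gives a log and an atan.

10147*log(y - 4)/5400 - 41*log(y - 2)/416 - log(y - 1)/135 + 863*log(y + 2)/1248 + 499*log(y**2 + 9)/650 + 461*atan(y/3)/975 + 25/(72*y + 144) + C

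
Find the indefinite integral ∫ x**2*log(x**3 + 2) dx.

Let u = x**3 + 2, so du = (3*x**2) dx.
The integral becomes (1/3)·∫ log(u) du; integrate by parts with u′=log(u), dv′=du.

x**3*log(x**3 + 2)/3 - x**3/3 + 2*log(x**3 + 2)/3 + C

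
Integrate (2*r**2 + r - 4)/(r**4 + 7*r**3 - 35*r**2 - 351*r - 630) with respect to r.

101*log(r - 7)/1560 - 11*log(r + 3)/60 + 41*log(r + 5)/24 - 62*log(r + 6)/39 + C

Factor the denominator: (r - 7)*(r + 3)*(r + 5)*(r + 6).
Partial-fraction decomposition: -62/(39*(r + 6)) + 41/(24*(r + 5)) - 11/(60*(r + 3)) + 101/(1560*(r - 7)).
Integrate each term: A/(r−a) contributes A·log|r−a|.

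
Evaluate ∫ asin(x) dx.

Use integration by parts with u = arcsin(x), dv = dx.
Then du = 1/sqrt(-x**2 + 1) dx.

x*asin(x) + sqrt(-x**2 + 1) + C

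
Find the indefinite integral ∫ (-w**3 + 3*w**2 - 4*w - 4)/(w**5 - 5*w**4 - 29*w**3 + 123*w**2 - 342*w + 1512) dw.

-38*log(w - 7)/377 + 6*log(w - 4)/125 + 172*log(w + 6)/2925 - 98*log(w**2 + 9)/32625 - 1453*atan(w/3)/32625 + C

Factor the denominator: (w - 7)*(w - 4)*(w + 6)*(w**2 + 9).
Partial-fraction decomposition: -(196*w + 4359)/(32625*(w**2 + 9)) + 172/(2925*(w + 6)) + 6/(125*(w - 4)) - 38/(377*(w - 7)).
Integrate each term; A/(w−a) gives A·log|w−a|; the (Bw+D)/(w²+p²) term gives a log and an atan.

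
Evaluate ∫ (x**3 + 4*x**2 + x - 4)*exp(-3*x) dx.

(-9*x**3 - 45*x**2 - 39*x + 23)*exp(-3*x)/27 + C

Use integration by parts with u = x**3 + 4*x**2 + x - 4, dv = exp(-3*x) dx, so v = -exp(-3*x)/3.
Apply parts 3 times (tabular method): alternate signs, differentiate u down to 0, integrate dv up.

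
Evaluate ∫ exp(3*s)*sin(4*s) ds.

Let I denote the integral. Integrate by parts with u = sin(4*s), dv = exp(3*s) ds, so v = exp(3*s)/3: I = exp(3*s)*sin(4*s)/3 − (4/3)·∫ exp(3*s)*cos(4*s) ds.
Apply parts again with u = cos(4*s), dv = exp(3*s) ds: ∫ exp(3*s)*cos(4*s) ds = exp(3*s)*cos(4*s)/3 + (4/3)·I. Substituting back brings back I: I = exp(3*s)*sin(4*s)/3 - 4*exp(3*s)*cos(4*s)/9 − (16/9)·I.
Solving for I: (1 + 16/9)·I equals the remaining terms, so I = (9/25)·(exp(3*s)*sin(4*s)/3 - 4*exp(3*s)*cos(4*s)/9).

3*exp(3*s)*sin(4*s)/25 - 4*exp(3*s)*cos(4*s)/25 + C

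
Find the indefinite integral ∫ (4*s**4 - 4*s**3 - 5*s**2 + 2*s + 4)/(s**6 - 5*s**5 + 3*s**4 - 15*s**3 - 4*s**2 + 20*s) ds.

Factor the denominator: s*(s - 5)*(s - 1)*(s + 1)*(s**2 + 4).
Partial-fraction decomposition: -2*(46*s - 89)/(145*(s**2 + 4)) - 1/(12*(s + 1)) - 1/(40*(s - 1)) + 1889/(3480*(s - 5)) + 1/(5*s).
Integrate each term; A/(s−a) gives A·log|s−a|; the (Bs+D)/(s²+p²) term gives a log and an atan.

log(s)/5 + 1889*log(s - 5)/3480 - log(s - 1)/40 - log(s + 1)/12 - 46*log(s**2 + 4)/145 + 89*atan(s/2)/145 + C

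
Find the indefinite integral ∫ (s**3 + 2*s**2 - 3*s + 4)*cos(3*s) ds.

s**3*sin(3*s)/3 + 2*s**2*sin(3*s)/3 + s**2*cos(3*s)/3 - 11*s*sin(3*s)/9 + 4*s*cos(3*s)/9 + 32*sin(3*s)/27 - 11*cos(3*s)/27 + C

Use integration by parts with u = s**3 + 2*s**2 - 3*s + 4, dv = cos(3*s) ds, so v = sin(3*s)/3.
Apply parts 3 times (tabular method): alternate signs, differentiate u down to 0, integrate dv up.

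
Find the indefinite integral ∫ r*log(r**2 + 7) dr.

Let u = r**2 + 7, so du = (2*r) dr.
The integral becomes (1/2)·∫ log(u) du; integrate by parts with u′=log(u), dv′=du.

r**2*log(r**2 + 7)/2 - r**2/2 + 7*log(r**2 + 7)/2 + C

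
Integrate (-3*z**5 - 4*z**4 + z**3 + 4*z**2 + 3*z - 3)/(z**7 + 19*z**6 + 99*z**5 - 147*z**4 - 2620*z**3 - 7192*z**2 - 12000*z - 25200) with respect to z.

Factor the denominator: (z - 5)*(z + 5)*(z + 6)**2*(z + 7)*(z**2 + 4).
Partial-fraction decomposition: -(251*z - 9336)/(614800*(z**2 + 4)) + 20323/(636*(z + 7)) - 88647/(4400*(z + 6)) + 1641/(40*(z + 6)**2) - 1708/(145*(z + 5)) - 529/(19140*(z - 5)).
Integrate each term; A/(z−a) gives A·log|z−a|; the (Bz+D)/(z²+p²) term gives a log and an atan.

-529*log(z - 5)/19140 - 1708*log(z + 5)/145 - 88647*log(z + 6)/4400 + 20323*log(z + 7)/636 - 251*log(z**2 + 4)/1229600 + 1167*atan(z/2)/153700 - 1641/(40*z + 240) + C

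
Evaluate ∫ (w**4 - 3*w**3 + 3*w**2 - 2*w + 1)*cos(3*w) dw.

w**4*sin(3*w)/3 - w**3*sin(3*w) + 4*w**3*cos(3*w)/9 + 5*w**2*sin(3*w)/9 - w**2*cos(3*w) + 10*w*cos(3*w)/27 + 17*sin(3*w)/81 + C

Use integration by parts with u = w**4 - 3*w**3 + 3*w**2 - 2*w + 1, dv = cos(3*w) dw, so v = sin(3*w)/3.
Apply parts 4 times (tabular method): alternate signs, differentiate u down to 0, integrate dv up.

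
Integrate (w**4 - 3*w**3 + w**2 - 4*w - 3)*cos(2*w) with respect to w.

w**4*sin(2*w)/2 - 3*w**3*sin(2*w)/2 + w**3*cos(2*w) - w**2*sin(2*w) - 9*w**2*cos(2*w)/4 + w*sin(2*w)/4 - w*cos(2*w) - sin(2*w) + cos(2*w)/8 + C

Use integration by parts with u = w**4 - 3*w**3 + w**2 - 4*w - 3, dv = cos(2*w) dw, so v = sin(2*w)/2.
Apply parts 4 times (tabular method): alternate signs, differentiate u down to 0, integrate dv up.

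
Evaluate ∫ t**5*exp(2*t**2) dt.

Let u = t², du = 2t dt; rewrite as (1/2)∫ u^2·exp(2u) du.
Now integrate by parts 2 times.

(2*t**4 - 2*t**2 + 1)*exp(2*t**2)/8 + C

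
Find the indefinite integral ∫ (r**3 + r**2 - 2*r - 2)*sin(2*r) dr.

-r**3*cos(2*r)/2 + 3*r**2*sin(2*r)/4 - r**2*cos(2*r)/2 + r*sin(2*r)/2 + 7*r*cos(2*r)/4 - 7*sin(2*r)/8 + 5*cos(2*r)/4 + C

Use integration by parts with u = r**3 + r**2 - 2*r - 2, dv = sin(2*r) dr, so v = -cos(2*r)/2.
Apply parts 3 times (tabular method): alternate signs, differentiate u down to 0, integrate dv up.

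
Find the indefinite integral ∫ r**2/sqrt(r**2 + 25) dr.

Substitute r = 5·tan(θ), so dr = 5·sec(θ)^2 dθ and the radical becomes sqrt(r**2 + 25) = 5·sec(θ) by the Pythagorean identity.
Integrate the resulting trig expression in θ, then back-substitute tan(θ) = r/5, sec(θ) = sqrt(r**2 + 25)/5 (absorbing any constant into C).

r*sqrt(r**2 + 25)/2 - 25*log(r + sqrt(r**2 + 25))/2 + C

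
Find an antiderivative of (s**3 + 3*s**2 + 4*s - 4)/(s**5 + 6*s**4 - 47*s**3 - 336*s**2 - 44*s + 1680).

Factor the denominator: (s - 7)*(s - 2)*(s + 4)*(s + 5)*(s + 6).
Partial-fraction decomposition: -17/(26*(s + 6)) + 37/(42*(s + 5)) - 3/(11*(s + 4)) - 1/(70*(s - 2)) + 257/(4290*(s - 7)).
Integrate each term: A/(s−a) contributes A·log|s−a|.

257*log(s - 7)/4290 - log(s - 2)/70 - 3*log(s + 4)/11 + 37*log(s + 5)/42 - 17*log(s + 6)/26 + C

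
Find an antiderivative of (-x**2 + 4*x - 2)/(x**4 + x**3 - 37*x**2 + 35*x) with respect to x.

Factor the denominator: x*(x - 5)*(x - 1)*(x + 7).
Partial-fraction decomposition: 79/(672*(x + 7)) - 1/(32*(x - 1)) - 7/(240*(x - 5)) - 2/(35*x).
Integrate each term: A/(x−a) contributes A·log|x−a|.

-2*log(x)/35 - 7*log(x - 5)/240 - log(x - 1)/32 + 79*log(x + 7)/672 + C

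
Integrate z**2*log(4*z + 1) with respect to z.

z**3*log(4*z + 1)/3 - z**3/9 + z**2/24 - z/48 + log(4*z + 1)/192 + C

Use integration by parts with u = log(4*z + 1), dv = z**2 dz.
Then du = 4/(4*z + 1) dz and v = z**3/3.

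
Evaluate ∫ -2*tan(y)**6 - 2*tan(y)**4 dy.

Let u = tan(y), so du = (tan(y)**2 + 1) dy.
Rewriting, the integral becomes -2·∫ u^4 du = -2·u^5/5.
Substituting back, u = tan(y).

-2*tan(y)**5/5 + C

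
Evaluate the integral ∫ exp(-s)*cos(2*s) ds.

Let I denote the integral. Integrate by parts with u = cos(2*s), dv = exp(-s) ds, so v = -exp(-s): I = -exp(-s)*cos(2*s) − 2·∫ exp(-s)*sin(2*s) ds.
Apply parts again with u = sin(2*s), dv = exp(-s) ds: ∫ exp(-s)*sin(2*s) ds = -exp(-s)*sin(2*s) + 2·I. Substituting back brings back I: I = 2*exp(-s)*sin(2*s) - exp(-s)*cos(2*s) − 4·I.
Solving for I: (1 + 4)·I equals the remaining terms, so I = (1/5)·(2*exp(-s)*sin(2*s) - exp(-s)*cos(2*s)).

2*exp(-s)*sin(2*s)/5 - exp(-s)*cos(2*s)/5 + C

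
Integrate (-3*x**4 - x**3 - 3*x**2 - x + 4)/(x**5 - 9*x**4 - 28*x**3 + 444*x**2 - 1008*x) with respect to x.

-log(x)/252 + 15463*log(x - 6)/6084 - 5*log(x - 4) - 636*log(x + 7)/1183 + 2107/(78*x - 468) + C

Factor the denominator: x*(x - 6)**2*(x - 4)*(x + 7).
Partial-fraction decomposition: -636/(1183*(x + 7)) - 5/(x - 4) + 15463/(6084*(x - 6)) - 2107/(78*(x - 6)**2) - 1/(252*x).
Integrate each term; A/(x−a) gives A·log|x−a|; A/(x−a)² gives −A/(x−a).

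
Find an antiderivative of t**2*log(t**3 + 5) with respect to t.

Let u = t**3 + 5, so du = (3*t**2) dt.
The integral becomes (1/3)·∫ log(u) du; integrate by parts with u′=log(u), dv′=du.

t**3*log(t**3 + 5)/3 - t**3/3 + 5*log(t**3 + 5)/3 + C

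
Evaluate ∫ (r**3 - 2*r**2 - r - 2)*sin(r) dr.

Use integration by parts with u = r**3 - 2*r**2 - r - 2, dv = sin(r) dr, so v = -cos(r).
Apply parts 3 times (tabular method): alternate signs, differentiate u down to 0, integrate dv up.

-r**3*cos(r) + 3*r**2*sin(r) + 2*r**2*cos(r) - 4*r*sin(r) + 7*r*cos(r) - 7*sin(r) - 2*cos(r) + C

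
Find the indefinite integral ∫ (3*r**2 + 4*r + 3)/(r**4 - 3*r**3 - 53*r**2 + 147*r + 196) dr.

Factor the denominator: (r - 7)*(r - 4)*(r + 1)*(r + 7).
Partial-fraction decomposition: -61/(462*(r + 7)) + 1/(120*(r + 1)) - 67/(165*(r - 4)) + 89/(168*(r - 7)).
Integrate each term: A/(r−a) contributes A·log|r−a|.

89*log(r - 7)/168 - 67*log(r - 4)/165 + log(r + 1)/120 - 61*log(r + 7)/462 + C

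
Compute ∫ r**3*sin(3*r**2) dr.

-r**2*cos(3*r**2)/6 + sin(3*r**2)/18 + C

Let u = r², du = 2r dr; rewrite as (1/2)∫ u^1·sin(3u) du.
Now integrate by parts 1 time.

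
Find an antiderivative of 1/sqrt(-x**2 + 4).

asin(x/2) + C

Substitute x = 2·sin(θ), so dx = 2·cos(θ) dθ and the radical becomes sqrt(-x**2 + 4) = 2·cos(θ) by the Pythagorean identity.
Integrate the resulting trig expression in θ, then back-substitute θ = asin(x/2), sin(θ) = x/2, cos(θ) = sqrt(-x**2 + 4)/2 (absorbing any constant into C).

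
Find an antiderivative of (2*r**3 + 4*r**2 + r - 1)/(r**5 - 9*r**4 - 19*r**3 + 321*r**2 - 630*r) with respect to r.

Factor the denominator: r*(r - 7)*(r - 5)*(r - 3)*(r + 6).
Partial-fraction decomposition: -295/(7722*(r + 6)) + 23/(54*(r - 3)) - 177/(110*(r - 5)) + 111/(91*(r - 7)) + 1/(630*r).
Integrate each term: A/(r−a) contributes A·log|r−a|.

log(r)/630 + 111*log(r - 7)/91 - 177*log(r - 5)/110 + 23*log(r - 3)/54 - 295*log(r + 6)/7722 + C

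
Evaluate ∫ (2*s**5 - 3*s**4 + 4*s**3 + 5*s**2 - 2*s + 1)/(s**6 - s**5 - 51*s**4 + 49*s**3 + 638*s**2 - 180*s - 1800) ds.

Factor the denominator: (s - 5)**2*(s - 2)*(s + 2)*(s + 3)*(s + 6).
Partial-fraction decomposition: 20111/(11616*(s + 6)) - 157/(192*(s + 3)) + 17/(112*(s + 2)) + 13/(288*(s - 2)) + 433945/(487872*(s - 5)) + 713/(264*(s - 5)**2).
Integrate each term; A/(s−a) gives A·log|s−a|; A/(s−a)² gives −A/(s−a).

433945*log(s - 5)/487872 + 13*log(s - 2)/288 + 17*log(s + 2)/112 - 157*log(s + 3)/192 + 20111*log(s + 6)/11616 - 713/(264*s - 1320) + C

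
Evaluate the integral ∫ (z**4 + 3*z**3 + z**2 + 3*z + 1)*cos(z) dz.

z**4*sin(z) + 3*z**3*sin(z) + 4*z**3*cos(z) - 11*z**2*sin(z) + 9*z**2*cos(z) - 15*z*sin(z) - 22*z*cos(z) + 23*sin(z) - 15*cos(z) + C

Use integration by parts with u = z**4 + 3*z**3 + z**2 + 3*z + 1, dv = cos(z) dz, so v = sin(z).
Apply parts 4 times (tabular method): alternate signs, differentiate u down to 0, integrate dv up.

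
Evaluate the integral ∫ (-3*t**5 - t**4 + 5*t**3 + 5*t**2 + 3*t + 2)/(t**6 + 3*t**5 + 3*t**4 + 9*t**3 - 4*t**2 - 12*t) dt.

-log(t)/6 + 11*log(t - 1)/40 + log(t + 1)/20 - 551*log(t + 3)/312 - 181*log(t**2 + 4)/260 + 161*atan(t/2)/130 + C

Factor the denominator: t*(t - 1)*(t + 1)*(t + 3)*(t**2 + 4).
Partial-fraction decomposition: -(181*t - 322)/(130*(t**2 + 4)) - 551/(312*(t + 3)) + 1/(20*(t + 1)) + 11/(40*(t - 1)) - 1/(6*t).
Integrate each term; A/(t−a) gives A·log|t−a|; the (Bt+D)/(t²+p²) term gives a log and an atan.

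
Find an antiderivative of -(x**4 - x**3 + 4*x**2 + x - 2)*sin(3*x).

x**4*cos(3*x)/3 - 4*x**3*sin(3*x)/9 - x**3*cos(3*x)/3 + x**2*sin(3*x)/3 + 8*x**2*cos(3*x)/9 - 16*x*sin(3*x)/27 + 5*x*cos(3*x)/9 - 5*sin(3*x)/27 - 70*cos(3*x)/81 + C

Use integration by parts with u = x**4 - x**3 + 4*x**2 + x - 2, dv = -sin(3*x) dx, so v = cos(3*x)/3.
Apply parts 4 times (tabular method): alternate signs, differentiate u down to 0, integrate dv up.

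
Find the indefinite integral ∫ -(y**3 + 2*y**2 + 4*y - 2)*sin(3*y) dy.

y**3*cos(3*y)/3 - y**2*sin(3*y)/3 + 2*y**2*cos(3*y)/3 - 4*y*sin(3*y)/9 + 10*y*cos(3*y)/9 - 10*sin(3*y)/27 - 22*cos(3*y)/27 + C

Use integration by parts with u = y**3 + 2*y**2 + 4*y - 2, dv = -sin(3*y) dy, so v = cos(3*y)/3.
Apply parts 3 times (tabular method): alternate signs, differentiate u down to 0, integrate dv up.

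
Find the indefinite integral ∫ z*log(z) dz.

z**2*log(z)/2 - z**2/4 + C

Use integration by parts with u = log(z), dv = z dz.
Then du = 1/z dz and v = z**2/2.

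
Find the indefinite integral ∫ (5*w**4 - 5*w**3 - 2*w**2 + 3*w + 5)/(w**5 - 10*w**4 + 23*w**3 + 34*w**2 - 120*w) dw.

-log(w)/24 + 247*log(w - 5)/7 - 315*log(w - 4)/8 + 133*log(w - 3)/15 + 37*log(w + 2)/140 + C

Factor the denominator: w*(w - 5)*(w - 4)*(w - 3)*(w + 2).
Partial-fraction decomposition: 37/(140*(w + 2)) + 133/(15*(w - 3)) - 315/(8*(w - 4)) + 247/(7*(w - 5)) - 1/(24*w).
Integrate each term: A/(w−a) contributes A·log|w−a|.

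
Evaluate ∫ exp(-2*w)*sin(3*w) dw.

-2*exp(-2*w)*sin(3*w)/13 - 3*exp(-2*w)*cos(3*w)/13 + C

Let I denote the integral. Integrate by parts with u = sin(3*w), dv = exp(-2*w) dw, so v = -exp(-2*w)/2: I = -exp(-2*w)*sin(3*w)/2 + (3/2)·∫ exp(-2*w)*cos(3*w) dw.
Apply parts again with u = cos(3*w), dv = exp(-2*w) dw: ∫ exp(-2*w)*cos(3*w) dw = -exp(-2*w)*cos(3*w)/2 − (3/2)·I. Substituting back brings back I: I = -exp(-2*w)*sin(3*w)/2 - 3*exp(-2*w)*cos(3*w)/4 − (9/4)·I.
Solving for I: (1 + 9/4)·I equals the remaining terms, so I = (4/13)·(-exp(-2*w)*sin(3*w)/2 - 3*exp(-2*w)*cos(3*w)/4).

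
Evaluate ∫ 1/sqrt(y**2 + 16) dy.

Substitute y = 4·tan(θ), so dy = 4·sec(θ)^2 dθ and the radical becomes sqrt(y**2 + 16) = 4·sec(θ) by the Pythagorean identity.
Integrate the resulting trig expression in θ, then back-substitute tan(θ) = y/4, sec(θ) = sqrt(y**2 + 16)/4 (absorbing any constant into C).

log(y + sqrt(y**2 + 16)) + C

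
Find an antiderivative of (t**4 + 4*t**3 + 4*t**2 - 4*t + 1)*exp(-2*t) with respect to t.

Use integration by parts with u = t**4 + 4*t**3 + 4*t**2 - 4*t + 1, dv = exp(-2*t) dt, so v = -exp(-2*t)/2.
Apply parts 4 times (tabular method): alternate signs, differentiate u down to 0, integrate dv up.

(-2*t**4 - 12*t**3 - 26*t**2 - 18*t - 11)*exp(-2*t)/4 + C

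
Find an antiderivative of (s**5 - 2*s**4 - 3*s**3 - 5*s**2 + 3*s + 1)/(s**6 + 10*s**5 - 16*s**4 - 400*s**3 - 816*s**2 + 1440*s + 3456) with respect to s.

Factor the denominator: (s - 6)*(s - 2)*(s + 2)*(s + 4)*(s + 6)**2.
Partial-fraction decomposition: -37363/(18432*(s + 6)) - 9917/(768*(s + 6)**2) + 287/(96*(s + 4)) - 65/(1024*(s + 2)) + 37/(6144*(s - 2)) + 875/(9216*(s - 6)).
Integrate each term; A/(s−a) gives A·log|s−a|; A/(s−a)² gives −A/(s−a).

875*log(s - 6)/9216 + 37*log(s - 2)/6144 - 65*log(s + 2)/1024 + 287*log(s + 4)/96 - 37363*log(s + 6)/18432 + 9917/(768*s + 4608) + C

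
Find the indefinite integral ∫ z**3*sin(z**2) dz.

Let u = z², du = 2z dz; rewrite as (1/2)∫ u^1·sin(1u) du.
Now integrate by parts 1 time.

-z**2*cos(z**2)/2 + sin(z**2)/2 + C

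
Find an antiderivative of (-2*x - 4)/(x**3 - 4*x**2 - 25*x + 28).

-3*log(x - 7)/11 + log(x - 1)/5 + 4*log(x + 4)/55 + C

Factor the denominator: (x - 7)*(x - 1)*(x + 4).
Partial-fraction decomposition: 4/(55*(x + 4)) + 1/(5*(x - 1)) - 3/(11*(x - 7)).
Integrate each term: A/(x−a) contributes A·log|x−a|.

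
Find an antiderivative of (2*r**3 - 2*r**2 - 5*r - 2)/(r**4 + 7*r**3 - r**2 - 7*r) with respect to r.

Factor the denominator: r*(r - 1)*(r + 1)*(r + 7).
Partial-fraction decomposition: 751/(336*(r + 7)) - 1/(12*(r + 1)) - 7/(16*(r - 1)) + 2/(7*r).
Integrate each term: A/(r−a) contributes A·log|r−a|.

2*log(r)/7 - 7*log(r - 1)/16 - log(r + 1)/12 + 751*log(r + 7)/336 + C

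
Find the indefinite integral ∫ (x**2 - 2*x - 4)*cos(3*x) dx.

x**2*sin(3*x)/3 - 2*x*sin(3*x)/3 + 2*x*cos(3*x)/9 - 38*sin(3*x)/27 - 2*cos(3*x)/9 + C

Use integration by parts with u = x**2 - 2*x - 4, dv = cos(3*x) dx, so v = sin(3*x)/3.
Apply parts 2 times (tabular method): alternate signs, differentiate u down to 0, integrate dv up.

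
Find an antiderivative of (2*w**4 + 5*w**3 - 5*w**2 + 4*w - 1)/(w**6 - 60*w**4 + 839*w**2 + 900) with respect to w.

95*log(w - 6)/132 - 1769*log(w - 5)/2860 + 479*log(w + 5)/2860 - 1307*log(w + 6)/4884 - log(w**2 + 1)/1924 + 3*atan(w)/481 + C

Factor the denominator: (w - 6)*(w - 5)*(w + 5)*(w + 6)*(w**2 + 1).
Partial-fraction decomposition: -(w - 6)/(962*(w**2 + 1)) - 1307/(4884*(w + 6)) + 479/(2860*(w + 5)) - 1769/(2860*(w - 5)) + 95/(132*(w - 6)).
Integrate each term; A/(w−a) gives A·log|w−a|; the (Bw+D)/(w²+p²) term gives a log and an atan.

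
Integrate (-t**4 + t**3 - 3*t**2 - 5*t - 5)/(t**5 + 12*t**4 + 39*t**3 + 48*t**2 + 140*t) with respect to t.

Factor the denominator: t*(t + 5)*(t + 7)*(t**2 + 4).
Partial-fraction decomposition: 9*(79*t - 76)/(6148*(t**2 + 4)) - 2861/(742*(t + 7)) + 161/(58*(t + 5)) - 1/(28*t).
Integrate each term; A/(t−a) gives A·log|t−a|; the (Bt+D)/(t²+p²) term gives a log and an atan.

-log(t)/28 + 161*log(t + 5)/58 - 2861*log(t + 7)/742 + 711*log(t**2 + 4)/12296 - 171*atan(t/2)/3074 + C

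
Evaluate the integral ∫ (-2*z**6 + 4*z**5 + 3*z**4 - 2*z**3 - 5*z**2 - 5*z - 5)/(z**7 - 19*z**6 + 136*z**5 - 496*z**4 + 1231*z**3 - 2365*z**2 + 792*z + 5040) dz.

Factor the denominator: (z - 7)*(z - 5)*(z - 4)**2*(z + 1)*(z**2 + 9).
Partial-fraction decomposition: (587884*z + 108461)/(3081250*(z**2 + 9)) - 1/(2000*(z + 1)) - 78644/(3125*(z - 4)) - 1187/(125*(z - 4)**2) + 720/(17*(z - 5)) - 8991/(464*(z - 7)).
Integrate each term; A/(z−a) gives A·log|z−a|; the (Bz+D)/(z²+p²) term gives a log and an atan.

-8991*log(z - 7)/464 + 720*log(z - 5)/17 - 78644*log(z - 4)/3125 - log(z + 1)/2000 + 146971*log(z**2 + 9)/1540625 + 108461*atan(z/3)/9243750 + 1187/(125*z - 500) + C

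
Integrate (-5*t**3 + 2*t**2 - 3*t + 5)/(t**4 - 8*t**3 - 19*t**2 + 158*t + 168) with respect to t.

-1633*log(t - 7)/88 + 1021*log(t - 6)/70 + 5*log(t + 1)/56 - 123*log(t + 4)/110 + C

Factor the denominator: (t - 7)*(t - 6)*(t + 1)*(t + 4).
Partial-fraction decomposition: -123/(110*(t + 4)) + 5/(56*(t + 1)) + 1021/(70*(t - 6)) - 1633/(88*(t - 7)).
Integrate each term: A/(t−a) contributes A·log|t−a|.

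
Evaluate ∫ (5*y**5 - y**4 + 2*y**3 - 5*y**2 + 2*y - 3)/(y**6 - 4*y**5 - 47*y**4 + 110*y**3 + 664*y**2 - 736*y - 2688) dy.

13681*log(y - 7)/2178 - 1639*log(y - 4)/384 + 573*log(y - 3)/490 + 73*log(y + 2)/360 + 1225349*log(y + 4)/758912 + 5595/(1232*y + 4928) + C

Factor the denominator: (y - 7)*(y - 4)*(y - 3)*(y + 2)*(y + 4)**2.
Partial-fraction decomposition: 1225349/(758912*(y + 4)) - 5595/(1232*(y + 4)**2) + 73/(360*(y + 2)) + 573/(490*(y - 3)) - 1639/(384*(y - 4)) + 13681/(2178*(y - 7)).
Integrate each term; A/(y−a) gives A·log|y−a|; A/(y−a)² gives −A/(y−a).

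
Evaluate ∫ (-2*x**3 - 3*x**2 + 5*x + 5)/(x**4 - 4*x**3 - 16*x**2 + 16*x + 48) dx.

-505*log(x - 6)/256 + 13*log(x - 2)/64 - 59*log(x + 2)/256 + 1/(32*x + 64) + C

Factor the denominator: (x - 6)*(x - 2)*(x + 2)**2.
Partial-fraction decomposition: -59/(256*(x + 2)) - 1/(32*(x + 2)**2) + 13/(64*(x - 2)) - 505/(256*(x - 6)).
Integrate each term; A/(x−a) gives A·log|x−a|; A/(x−a)² gives −A/(x−a).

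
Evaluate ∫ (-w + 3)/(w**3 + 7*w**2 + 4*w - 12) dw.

2*log(w - 1)/21 - 5*log(w + 2)/12 + 9*log(w + 6)/28 + C

Factor the denominator: (w - 1)*(w + 2)*(w + 6).
Partial-fraction decomposition: 9/(28*(w + 6)) - 5/(12*(w + 2)) + 2/(21*(w - 1)).
Integrate each term: A/(w−a) contributes A·log|w−a|.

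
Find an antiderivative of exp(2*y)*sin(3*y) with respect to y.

2*exp(2*y)*sin(3*y)/13 - 3*exp(2*y)*cos(3*y)/13 + C

Let I denote the integral. Integrate by parts with u = sin(3*y), dv = exp(2*y) dy, so v = exp(2*y)/2: I = exp(2*y)*sin(3*y)/2 − (3/2)·∫ exp(2*y)*cos(3*y) dy.
Apply parts again with u = cos(3*y), dv = exp(2*y) dy: ∫ exp(2*y)*cos(3*y) dy = exp(2*y)*cos(3*y)/2 + (3/2)·I. Substituting back brings back I: I = exp(2*y)*sin(3*y)/2 - 3*exp(2*y)*cos(3*y)/4 − (9/4)·I.
Solving for I: (1 + 9/4)·I equals the remaining terms, so I = (4/13)·(exp(2*y)*sin(3*y)/2 - 3*exp(2*y)*cos(3*y)/4).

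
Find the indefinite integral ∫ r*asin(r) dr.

Use integration by parts with u = arcsin(r), dv = r dr.
Then du = 1/sqrt(-r**2 + 1) dr.

r**2*asin(r)/2 + r*sqrt(-r**2 + 1)/4 - asin(r)/4 + C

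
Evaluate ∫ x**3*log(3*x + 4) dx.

Use integration by parts with u = log(3*x + 4), dv = x**3 dx.
Then du = 3/(3*x + 4) dx and v = x**4/4.

x**4*log(3*x + 4)/4 - x**4/16 + x**3/9 - 2*x**2/9 + 16*x/27 - 64*log(3*x + 4)/81 + C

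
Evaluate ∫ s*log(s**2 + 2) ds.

s**2*log(s**2 + 2)/2 - s**2/2 + log(s**2 + 2) + C

Let u = s**2 + 2, so du = (2*s) ds.
The integral becomes (1/2)·∫ log(u) du; integrate by parts with u′=log(u), dv′=du.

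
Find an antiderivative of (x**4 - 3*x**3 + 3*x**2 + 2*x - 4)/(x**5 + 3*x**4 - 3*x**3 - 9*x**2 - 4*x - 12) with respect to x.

log(x - 2)/25 - 11*log(x + 2)/5 + 179*log(x + 3)/50 - 21*log(x**2 + 1)/100 + 13*atan(x)/50 + C

Factor the denominator: (x - 2)*(x + 2)*(x + 3)*(x**2 + 1).
Partial-fraction decomposition: -(21*x - 13)/(50*(x**2 + 1)) + 179/(50*(x + 3)) - 11/(5*(x + 2)) + 1/(25*(x - 2)).
Integrate each term; A/(x−a) gives A·log|x−a|; the (Bx+D)/(x²+p²) term gives a log and an atan.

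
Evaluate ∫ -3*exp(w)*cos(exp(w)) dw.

-3*sin(exp(w)) + C

Let u = exp(w), so du = (exp(w)) dw.
Rewriting, the integral becomes -3·∫ cos(u) du = -3·sin(u).
Substituting back, u = exp(w).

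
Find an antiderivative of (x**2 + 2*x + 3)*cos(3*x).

Use integration by parts with u = x**2 + 2*x + 3, dv = cos(3*x) dx, so v = sin(3*x)/3.
Apply parts 2 times (tabular method): alternate signs, differentiate u down to 0, integrate dv up.

x**2*sin(3*x)/3 + 2*x*sin(3*x)/3 + 2*x*cos(3*x)/9 + 25*sin(3*x)/27 + 2*cos(3*x)/9 + C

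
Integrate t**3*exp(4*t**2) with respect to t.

Let u = t², du = 2t dt; rewrite as (1/2)∫ u^1·exp(4u) du.
Now integrate by parts 1 time.

(4*t**2 - 1)*exp(4*t**2)/32 + C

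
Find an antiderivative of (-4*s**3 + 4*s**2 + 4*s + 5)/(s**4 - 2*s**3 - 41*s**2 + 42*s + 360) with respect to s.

-691*log(s - 6)/198 + 19*log(s - 4)/14 + 137*log(s + 3)/126 - 65*log(s + 5)/22 + C

Factor the denominator: (s - 6)*(s - 4)*(s + 3)*(s + 5).
Partial-fraction decomposition: -65/(22*(s + 5)) + 137/(126*(s + 3)) + 19/(14*(s - 4)) - 691/(198*(s - 6)).
Integrate each term: A/(s−a) contributes A·log|s−a|.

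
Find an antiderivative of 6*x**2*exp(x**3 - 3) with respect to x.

2*exp(x**3 - 3) + C

Let u = x**3 - 3, so du = (3*x**2) dx.
Rewriting, the integral becomes 2·∫ e^u du = 2·e^u.
Substituting back, u = x**3 - 3.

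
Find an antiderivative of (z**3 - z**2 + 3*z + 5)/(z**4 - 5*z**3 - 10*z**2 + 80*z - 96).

Factor the denominator: (z - 4)*(z - 3)*(z - 2)*(z + 4).
Partial-fraction decomposition: 29/(112*(z + 4)) + 5/(4*(z - 2)) - 32/(7*(z - 3)) + 65/(16*(z - 4)).
Integrate each term: A/(z−a) contributes A·log|z−a|.

65*log(z - 4)/16 - 32*log(z - 3)/7 + 5*log(z - 2)/4 + 29*log(z + 4)/112 + C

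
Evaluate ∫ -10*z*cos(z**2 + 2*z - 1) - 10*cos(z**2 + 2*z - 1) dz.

-5*sin(z**2 + 2*z - 1) + C

Let u = z**2 + 2*z - 1, so du = (2*z + 2) dz.
Rewriting, the integral becomes -5·∫ cos(u) du = -5·sin(u).
Substituting back, u = z**2 + 2*z - 1.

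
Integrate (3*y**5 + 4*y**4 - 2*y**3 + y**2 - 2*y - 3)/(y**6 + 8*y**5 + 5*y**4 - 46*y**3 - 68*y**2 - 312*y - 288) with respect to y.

111*log(y - 3)/364 - log(y + 1)/100 - 633*log(y + 4)/280 + 1963*log(y + 6)/400 + 303*log(y**2 + 4)/10400 - 1359*atan(y/2)/5200 + C

Factor the denominator: (y - 3)*(y + 1)*(y + 4)*(y + 6)*(y**2 + 4).
Partial-fraction decomposition: 3*(101*y - 906)/(5200*(y**2 + 4)) + 1963/(400*(y + 6)) - 633/(280*(y + 4)) - 1/(100*(y + 1)) + 111/(364*(y - 3)).
Integrate each term; A/(y−a) gives A·log|y−a|; the (By+D)/(y²+p²) term gives a log and an atan.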